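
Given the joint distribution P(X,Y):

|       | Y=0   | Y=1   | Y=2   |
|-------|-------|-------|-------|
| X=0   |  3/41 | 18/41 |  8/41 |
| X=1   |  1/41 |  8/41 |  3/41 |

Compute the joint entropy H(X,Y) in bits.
2.1242 bits

H(X,Y) = -Σ_{x,y} P(x,y) log₂ P(x,y). Per-cell terms -P(x,y)·log₂P(x,y):
  X=0: 0.27604, 0.52140, 0.46001
  X=1: 0.13067, 0.46001, 0.27604
Sum of the 6 terms: H(X,Y) = 2.1242 bits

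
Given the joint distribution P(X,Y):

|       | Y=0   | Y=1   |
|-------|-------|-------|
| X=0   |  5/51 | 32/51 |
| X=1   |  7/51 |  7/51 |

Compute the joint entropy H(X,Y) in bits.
1.5369 bits

H(X,Y) = -Σ_{x,y} P(x,y) log₂ P(x,y). Per-cell terms -P(x,y)·log₂P(x,y):
  X=0: 0.32848, 0.42191
  X=1: 0.39324, 0.39324
Sum of the 4 terms: H(X,Y) = 1.5369 bits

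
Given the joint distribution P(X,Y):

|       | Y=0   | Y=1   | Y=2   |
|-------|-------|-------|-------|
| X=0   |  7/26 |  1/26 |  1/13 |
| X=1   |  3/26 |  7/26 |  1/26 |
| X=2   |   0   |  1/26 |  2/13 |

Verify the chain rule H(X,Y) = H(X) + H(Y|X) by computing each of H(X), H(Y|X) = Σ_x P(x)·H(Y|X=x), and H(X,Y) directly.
H(X) = 1.5126 bits, H(Y|X) = 1.1086 bits, H(X,Y) = 2.6213 bits

Marginal of X (row sums):
  P(X=0) = 7/26 + 1/26 + 1/13 = 5/13
  P(X=1) = 3/26 + 7/26 + 1/26 = 11/26
  P(X=2) = 0 + 1/26 + 2/13 = 5/26
H(X) = -[(5/13)·log₂(5/13) + (11/26)·log₂(11/26) + (5/26)·log₂(5/26)]
  = 0.530197 + 0.525042 + 0.457406 = 1.5126 bits

H(Y|X) = Σ_x P(x)·H(Y|X=x):
  X=0: P(X=0) = 5/13, P(Y|X=0) = (7/10, 1/10, 1/5) → H(Y|X=0) = 1.156780
  X=1: P(X=1) = 11/26, P(Y|X=1) = (3/11, 7/11, 1/11) → H(Y|X=1) = 1.240671
  X=2: P(X=2) = 5/26, P(Y|X=2) = (0, 1/5, 4/5) → H(Y|X=2) = 0.721928
H(Y|X) = (5/13)·1.156780 + (11/26)·1.240671 + (5/26)·0.721928 = 1.1086 bits

H(X,Y) = -Σ_{x,y} P(x,y) log₂ P(x,y). Per-cell terms -P(x,y)·log₂P(x,y):
  X=0: 0.509677, 0.180786, 0.284649
  X=1: 0.359478, 0.509677, 0.180786
  X=2: 0.000000, 0.180786, 0.415452
  (cells with P = 0 contribute 0)
Sum of the 9 terms: H(X,Y) = 2.6213 bits

Chain rule check:
  H(X) + H(Y|X) = 1.5126 + 1.1086 = 2.6212 bits
  H(X,Y) = 2.6213 bits
✓ Chain rule verified (Δ = 0.0001 is 4-dp rounding noise: each of the three values was rounded independently).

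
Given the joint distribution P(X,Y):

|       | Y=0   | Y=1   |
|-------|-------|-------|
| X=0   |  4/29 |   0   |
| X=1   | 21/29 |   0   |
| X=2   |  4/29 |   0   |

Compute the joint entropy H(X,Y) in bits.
1.1256 bits

H(X,Y) = -Σ_{x,y} P(x,y) log₂ P(x,y). Per-cell terms -P(x,y)·log₂P(x,y):
  X=0: 0.3942, 0.0000
  X=1: 0.3372, 0.0000
  X=2: 0.3942, 0.0000
  (cells with P = 0 contribute 0)
Sum of the 6 terms: H(X,Y) = 1.1256 bits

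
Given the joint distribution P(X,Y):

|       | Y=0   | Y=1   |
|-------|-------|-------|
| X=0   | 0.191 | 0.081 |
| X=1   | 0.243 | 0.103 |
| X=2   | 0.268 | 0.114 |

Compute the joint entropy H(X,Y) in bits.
2.4499 bits

H(X,Y) = -Σ_{x,y} P(x,y) log₂ P(x,y). Per-cell terms -P(x,y)·log₂P(x,y):
  X=0: 0.4562, 0.2937
  X=1: 0.4960, 0.3378
  X=2: 0.5091, 0.3571
Sum of the 6 terms: H(X,Y) = 2.4499 bits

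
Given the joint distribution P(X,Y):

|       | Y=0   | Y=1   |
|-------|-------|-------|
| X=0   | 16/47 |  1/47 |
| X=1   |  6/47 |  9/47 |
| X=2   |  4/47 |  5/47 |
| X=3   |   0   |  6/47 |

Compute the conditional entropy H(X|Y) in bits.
1.5168 bits

H(X|Y) = H(X,Y) - H(Y)

H(X,Y) = -Σ_{x,y} P(x,y) log₂ P(x,y). Per-cell terms -P(x,y)·log₂P(x,y):
  X=0: 0.52922, 0.11818
  X=1: 0.37910, 0.45664
  X=2: 0.30252, 0.34390
  X=3: 0.00000, 0.37910
  (cells with P = 0 contribute 0)
Sum of the 8 terms: H(X,Y) = 2.50866 bits

Marginal of Y (column sums):
  P(Y=0) = 16/47 + 6/47 + 4/47 + 0 = 26/47
  P(Y=1) = 1/47 + 9/47 + 5/47 + 6/47 = 21/47
H(Y) = -[(26/47)·log₂(26/47) + (21/47)·log₂(21/47)]
  = 0.47251 + 0.51931 = 0.99182 bits

H(X|Y) = H(X,Y) - H(Y) = 2.50866 - 0.99182 = 1.5168 bits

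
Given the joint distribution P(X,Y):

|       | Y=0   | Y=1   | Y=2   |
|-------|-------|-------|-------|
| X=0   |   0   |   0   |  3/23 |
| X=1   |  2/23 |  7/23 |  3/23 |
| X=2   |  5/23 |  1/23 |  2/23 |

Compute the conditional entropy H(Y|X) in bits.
1.1741 bits

H(Y|X) = H(X,Y) - H(X)

H(X,Y) = -Σ_{x,y} P(x,y) log₂ P(x,y). Per-cell terms -P(x,y)·log₂P(x,y):
  X=0: 0.0000, 0.0000, 0.3833
  X=1: 0.3064, 0.5223, 0.3833
  X=2: 0.4786, 0.1967, 0.3064
  (cells with P = 0 contribute 0)
Sum of the 9 terms: H(X,Y) = 2.5770 bits

Marginal of X (row sums):
  P(X=0) = 0 + 0 + 3/23 = 3/23
  P(X=1) = 2/23 + 7/23 + 3/23 = 12/23
  P(X=2) = 5/23 + 1/23 + 2/23 = 8/23
H(X) = -[(3/23)·log₂(3/23) + (12/23)·log₂(12/23) + (8/23)·log₂(8/23)]
  = 0.3833 + 0.4897 + 0.5299 = 1.4029 bits

H(Y|X) = H(X,Y) - H(X) = 2.5770 - 1.4029 = 1.1741 bits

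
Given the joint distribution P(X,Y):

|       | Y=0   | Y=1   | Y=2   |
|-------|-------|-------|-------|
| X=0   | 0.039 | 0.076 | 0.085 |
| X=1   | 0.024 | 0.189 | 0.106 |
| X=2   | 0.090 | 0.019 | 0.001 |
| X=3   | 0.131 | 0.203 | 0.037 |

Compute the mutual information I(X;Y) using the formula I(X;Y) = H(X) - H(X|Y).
0.2271 bits

I(X;Y) = H(X) - H(X|Y)

Marginal of X (row sums):
  P(X=0) = 0.039 + 0.076 + 0.085 = 0.200
  P(X=1) = 0.024 + 0.189 + 0.106 = 0.319
  P(X=2) = 0.090 + 0.019 + 0.001 = 0.110
  P(X=3) = 0.131 + 0.203 + 0.037 = 0.371
H(X) = -[0.200·log₂(0.200) + 0.319·log₂(0.319) + 0.110·log₂(0.110) + 0.371·log₂(0.371)]
  = 0.4644 + 0.5258 + 0.3503 + 0.5307 = 1.8712 bits

Marginal of Y (column sums):
  P(Y=0) = 0.039 + 0.024 + 0.090 + 0.131 = 0.284
  P(Y=1) = 0.076 + 0.189 + 0.019 + 0.203 = 0.487
  P(Y=2) = 0.085 + 0.106 + 0.001 + 0.037 = 0.229
H(X|Y) = Σ_y P(y)·H(X|Y=y):
  Y=0: P(Y=0) = 0.284, P(X|Y=0) = (39/284, 6/71, 45/142, 131/284) → H(X|Y=0) = 1.7349
  Y=1: P(Y=1) = 0.487, P(X|Y=1) = (76/487, 189/487, 19/487, 203/487) → H(X|Y=1) = 1.6570
  Y=2: P(Y=2) = 0.229, P(X|Y=2) = (85/229, 106/229, 1/229, 37/229) → H(X|Y=2) = 1.5042
H(X|Y) = 0.284·1.7349 + 0.487·1.6570 + 0.229·1.5042 = 1.6441 bits

I(X;Y) = H(X) - H(X|Y) = 1.8712 - 1.6441 = 0.2271 bits

Cross-check via I(X;Y) = H(X) + H(Y) - H(X,Y): computing H(Y) from the column sums and H(X,Y) from the 12 cells in the same way gives H(Y) = 1.5083 bits and H(X,Y) = 3.1524 bits, so
I(X;Y) = 1.8712 + 1.5083 - 3.1524 = 0.2271 bits ✓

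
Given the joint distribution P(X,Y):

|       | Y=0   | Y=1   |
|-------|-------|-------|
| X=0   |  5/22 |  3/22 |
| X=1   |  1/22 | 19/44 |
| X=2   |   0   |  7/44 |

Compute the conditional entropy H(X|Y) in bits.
1.1802 bits

H(X|Y) = H(X,Y) - H(Y)

H(X,Y) = -Σ_{x,y} P(x,y) log₂ P(x,y). Per-cell terms -P(x,y)·log₂P(x,y):
  X=0: 0.48580, 0.39197
  X=1: 0.20270, 0.52315
  X=2: 0.00000, 0.42192
  (cells with P = 0 contribute 0)
Sum of the 6 terms: H(X,Y) = 2.02554 bits

Marginal of Y (column sums):
  P(Y=0) = 5/22 + 1/22 + 0 = 3/11
  P(Y=1) = 3/22 + 19/44 + 7/44 = 8/11
H(Y) = -[(3/11)·log₂(3/11) + (8/11)·log₂(8/11)]
  = 0.51122 + 0.33413 = 0.84535 bits

H(X|Y) = H(X,Y) - H(Y) = 2.02554 - 0.84535 = 1.1802 bits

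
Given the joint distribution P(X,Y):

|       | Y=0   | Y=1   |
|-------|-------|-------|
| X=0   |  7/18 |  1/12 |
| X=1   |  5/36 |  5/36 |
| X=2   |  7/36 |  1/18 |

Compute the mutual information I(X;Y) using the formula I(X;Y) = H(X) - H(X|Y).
0.0661 bits

I(X;Y) = H(X) - H(X|Y)

Marginal of X (row sums):
  P(X=0) = 7/18 + 1/12 = 17/36
  P(X=1) = 5/36 + 5/36 = 5/18
  P(X=2) = 7/36 + 1/18 = 1/4
H(X) = -[(17/36)·log₂(17/36) + (5/18)·log₂(5/18) + (1/4)·log₂(1/4)]
  = 0.5112 + 0.5133 + 0.5000 = 1.5245 bits

Marginal of Y (column sums):
  P(Y=0) = 7/18 + 5/36 + 7/36 = 13/18
  P(Y=1) = 1/12 + 5/36 + 1/18 = 5/18
H(X|Y) = Σ_y P(y)·H(X|Y=y):
  Y=0: P(Y=0) = 13/18, P(X|Y=0) = (7/13, 5/26, 7/26) → H(X|Y=0) = 1.4480
  Y=1: P(Y=1) = 5/18, P(X|Y=1) = (3/10, 1/2, 1/5) → H(X|Y=1) = 1.4855
H(X|Y) = (13/18)·1.4480 + (5/18)·1.4855 = 1.4584 bits

I(X;Y) = H(X) - H(X|Y) = 1.5245 - 1.4584 = 0.0661 bits

Cross-check via I(X;Y) = H(X) + H(Y) - H(X,Y): computing H(Y) from the column sums and H(X,Y) from the 6 cells in the same way gives H(Y) = 0.8524 bits and H(X,Y) = 2.3108 bits, so
I(X;Y) = 1.5245 + 0.8524 - 2.3108 = 0.0661 bits ✓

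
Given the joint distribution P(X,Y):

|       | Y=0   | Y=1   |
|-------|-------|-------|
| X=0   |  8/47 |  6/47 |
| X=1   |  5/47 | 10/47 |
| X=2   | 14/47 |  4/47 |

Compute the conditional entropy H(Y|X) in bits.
0.8792 bits

H(Y|X) = H(X,Y) - H(X)

H(X,Y) = -Σ_{x,y} P(x,y) log₂ P(x,y). Per-cell terms -P(x,y)·log₂P(x,y):
  X=0: 0.43482, 0.37910
  X=1: 0.34390, 0.47503
  X=2: 0.52045, 0.30252
Sum of the 6 terms: H(X,Y) = 2.4558 bits

Marginal of X (row sums):
  P(X=0) = 8/47 + 6/47 = 14/47
  P(X=1) = 5/47 + 10/47 = 15/47
  P(X=2) = 14/47 + 4/47 = 18/47
H(X) = -[(14/47)·log₂(14/47) + (15/47)·log₂(15/47) + (18/47)·log₂(18/47)]
  = 0.52045 + 0.52586 + 0.53030 = 1.5766 bits

H(Y|X) = H(X,Y) - H(X) = 2.4558 - 1.5766 = 0.8792 bits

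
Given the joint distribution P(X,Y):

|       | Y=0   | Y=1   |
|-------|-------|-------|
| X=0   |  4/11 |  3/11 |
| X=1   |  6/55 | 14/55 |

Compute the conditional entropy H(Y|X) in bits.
0.9474 bits

H(Y|X) = H(X,Y) - H(X)

H(X,Y) = -Σ_{x,y} P(x,y) log₂ P(x,y). Per-cell terms -P(x,y)·log₂P(x,y):
  X=0: 0.5307, 0.5112
  X=1: 0.3487, 0.5025
Sum of the 4 terms: H(X,Y) = 1.8931 bits

Marginal of X (row sums):
  P(X=0) = 4/11 + 3/11 = 7/11
  P(X=1) = 6/55 + 14/55 = 4/11
H(X) = -[(7/11)·log₂(7/11) + (4/11)·log₂(4/11)]
  = 0.4150 + 0.5307 = 0.9457 bits

H(Y|X) = H(X,Y) - H(X) = 1.8931 - 0.9457 = 0.9474 bits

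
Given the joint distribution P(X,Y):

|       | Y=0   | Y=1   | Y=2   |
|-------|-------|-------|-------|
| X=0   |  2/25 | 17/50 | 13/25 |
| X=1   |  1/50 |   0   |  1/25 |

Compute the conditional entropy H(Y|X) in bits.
1.2824 bits

H(Y|X) = H(X,Y) - H(X)

H(X,Y) = -Σ_{x,y} P(x,y) log₂ P(x,y). Per-cell terms -P(x,y)·log₂P(x,y):
  X=0: 0.291508, 0.529174, 0.490577
  X=1: 0.112877, 0.000000, 0.185754
  (cells with P = 0 contribute 0)
Sum of the 6 terms: H(X,Y) = 1.609890 bits

Marginal of X (row sums):
  P(X=0) = 2/25 + 17/50 + 13/25 = 47/50
  P(X=1) = 1/50 + 0 + 1/25 = 3/50
H(X) = -[(47/50)·log₂(47/50) + (3/50)·log₂(3/50)]
  = 0.083911 + 0.243534 = 0.327445 bits

H(Y|X) = H(X,Y) - H(X) = 1.609890 - 0.327445 = 1.2824 bits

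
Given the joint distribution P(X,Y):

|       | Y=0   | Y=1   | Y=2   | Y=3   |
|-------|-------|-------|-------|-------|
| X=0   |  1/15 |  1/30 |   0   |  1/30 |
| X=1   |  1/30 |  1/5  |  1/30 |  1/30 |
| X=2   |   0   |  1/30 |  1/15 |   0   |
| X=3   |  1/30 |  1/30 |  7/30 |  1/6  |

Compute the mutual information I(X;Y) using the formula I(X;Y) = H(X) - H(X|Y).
0.4663 bits

I(X;Y) = H(X) - H(X|Y)

Marginal of X (row sums):
  P(X=0) = 1/15 + 1/30 + 0 + 1/30 = 2/15
  P(X=1) = 1/30 + 1/5 + 1/30 + 1/30 = 3/10
  P(X=2) = 0 + 1/30 + 1/15 + 0 = 1/10
  P(X=3) = 1/30 + 1/30 + 7/30 + 1/6 = 7/15
H(X) = -[(2/15)·log₂(2/15) + (3/10)·log₂(3/10) + (1/10)·log₂(1/10) + (7/15)·log₂(7/15)]
  = 0.387585 + 0.521090 + 0.332193 + 0.513117 = 1.753985 bits

Marginal of Y (column sums):
  P(Y=0) = 1/15 + 1/30 + 0 + 1/30 = 2/15
  P(Y=1) = 1/30 + 1/5 + 1/30 + 1/30 = 3/10
  P(Y=2) = 0 + 1/30 + 1/15 + 7/30 = 1/3
  P(Y=3) = 1/30 + 1/30 + 0 + 1/6 = 7/30
H(X|Y) = Σ_y P(y)·H(X|Y=y):
  Y=0: P(Y=0) = 2/15, P(X|Y=0) = (1/2, 1/4, 0, 1/4) → H(X|Y=0) = 1.500000
  Y=1: P(Y=1) = 3/10, P(X|Y=1) = (1/9, 2/3, 1/9, 1/9) → H(X|Y=1) = 1.446617
  Y=2: P(Y=2) = 1/3, P(X|Y=2) = (0, 1/10, 1/5, 7/10) → H(X|Y=2) = 1.156780
  Y=3: P(Y=3) = 7/30, P(X|Y=3) = (1/7, 1/7, 0, 5/7) → H(X|Y=3) = 1.148835
H(X|Y) = (2/15)·1.500000 + (3/10)·1.446617 + (1/3)·1.156780 + (7/30)·1.148835 = 1.287640 bits

I(X;Y) = H(X) - H(X|Y) = 1.753985 - 1.287640 = 0.4663 bits

Cross-check via I(X;Y) = H(X) + H(Y) - H(X,Y): computing H(Y) from the column sums and H(X,Y) from the 16 cells in the same way gives H(Y) = 1.926888 bits and H(X,Y) = 3.214527 bits, so
I(X;Y) = 1.753985 + 1.926888 - 3.214527 = 0.4663 bits ✓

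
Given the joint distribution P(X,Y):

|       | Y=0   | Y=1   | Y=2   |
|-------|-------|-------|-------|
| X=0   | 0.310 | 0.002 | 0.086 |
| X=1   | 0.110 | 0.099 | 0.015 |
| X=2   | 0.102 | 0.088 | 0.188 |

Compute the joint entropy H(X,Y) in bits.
2.7154 bits

H(X,Y) = -Σ_{x,y} P(x,y) log₂ P(x,y). Per-cell terms -P(x,y)·log₂P(x,y):
  X=0: 0.5238, 0.0179, 0.3044
  X=1: 0.3503, 0.3303, 0.0909
  X=2: 0.3359, 0.3086, 0.4533
Sum of the 9 terms: H(X,Y) = 2.7154 bits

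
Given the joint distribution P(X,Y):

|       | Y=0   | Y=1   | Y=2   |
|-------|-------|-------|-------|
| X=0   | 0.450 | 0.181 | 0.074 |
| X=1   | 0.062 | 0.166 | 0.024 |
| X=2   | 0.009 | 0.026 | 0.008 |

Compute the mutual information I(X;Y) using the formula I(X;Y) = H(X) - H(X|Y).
0.1114 bits

I(X;Y) = H(X) - H(X|Y)

Marginal of X (row sums):
  P(X=0) = 0.450 + 0.181 + 0.074 = 0.705
  P(X=1) = 0.062 + 0.166 + 0.024 = 0.252
  P(X=2) = 0.009 + 0.026 + 0.008 = 0.043
H(X) = -[0.705·log₂(0.705) + 0.252·log₂(0.252) + 0.043·log₂(0.043)]
  = 0.3555 + 0.5011 + 0.1952 = 1.0518 bits

Marginal of Y (column sums):
  P(Y=0) = 0.450 + 0.062 + 0.009 = 0.521
  P(Y=1) = 0.181 + 0.166 + 0.026 = 0.373
  P(Y=2) = 0.074 + 0.024 + 0.008 = 0.106
H(X|Y) = Σ_y P(y)·H(X|Y=y):
  Y=0: P(Y=0) = 0.521, P(X|Y=0) = (450/521, 62/521, 9/521) → H(X|Y=0) = 0.6491
  Y=1: P(Y=1) = 0.373, P(X|Y=1) = (181/373, 166/373, 26/373) → H(X|Y=1) = 1.2939
  Y=2: P(Y=2) = 0.106, P(X|Y=2) = (37/53, 12/53, 4/53) → H(X|Y=2) = 1.1285
H(X|Y) = 0.521·0.6491 + 0.373·1.2939 + 0.106·1.1285 = 0.9404 bits

I(X;Y) = H(X) - H(X|Y) = 1.0518 - 0.9404 = 0.1114 bits

Cross-check via I(X;Y) = H(X) + H(Y) - H(X,Y): computing H(Y) from the column sums and H(X,Y) from the 9 cells in the same way gives H(Y) = 1.3640 bits and H(X,Y) = 2.3044 bits, so
I(X;Y) = 1.0518 + 1.3640 - 2.3044 = 0.1114 bits ✓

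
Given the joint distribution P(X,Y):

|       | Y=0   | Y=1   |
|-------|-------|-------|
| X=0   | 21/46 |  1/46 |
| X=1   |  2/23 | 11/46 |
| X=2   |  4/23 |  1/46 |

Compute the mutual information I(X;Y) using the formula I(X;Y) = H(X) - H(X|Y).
0.3601 bits

I(X;Y) = H(X) - H(X|Y)

Marginal of X (row sums):
  P(X=0) = 21/46 + 1/46 = 11/23
  P(X=1) = 2/23 + 11/46 = 15/46
  P(X=2) = 4/23 + 1/46 = 9/46
H(X) = -[(11/23)·log₂(11/23) + (15/46)·log₂(15/46) + (9/46)·log₂(9/46)]
  = 0.5089 + 0.5272 + 0.4605 = 1.4966 bits

Marginal of Y (column sums):
  P(Y=0) = 21/46 + 2/23 + 4/23 = 33/46
  P(Y=1) = 1/46 + 11/46 + 1/46 = 13/46
H(X|Y) = Σ_y P(y)·H(X|Y=y):
  Y=0: P(Y=0) = 33/46, P(X|Y=0) = (7/11, 4/33, 8/33) → H(X|Y=0) = 1.2796
  Y=1: P(Y=1) = 13/46, P(X|Y=1) = (1/13, 11/13, 1/13) → H(X|Y=1) = 0.7732
H(X|Y) = (33/46)·1.2796 + (13/46)·0.7732 = 1.1365 bits

I(X;Y) = H(X) - H(X|Y) = 1.4966 - 1.1365 = 0.3601 bits

Cross-check via I(X;Y) = H(X) + H(Y) - H(X,Y): computing H(Y) from the column sums and H(X,Y) from the 6 cells in the same way gives H(Y) = 0.8590 bits and H(X,Y) = 1.9955 bits, so
I(X;Y) = 1.4966 + 0.8590 - 1.9955 = 0.3601 bits ✓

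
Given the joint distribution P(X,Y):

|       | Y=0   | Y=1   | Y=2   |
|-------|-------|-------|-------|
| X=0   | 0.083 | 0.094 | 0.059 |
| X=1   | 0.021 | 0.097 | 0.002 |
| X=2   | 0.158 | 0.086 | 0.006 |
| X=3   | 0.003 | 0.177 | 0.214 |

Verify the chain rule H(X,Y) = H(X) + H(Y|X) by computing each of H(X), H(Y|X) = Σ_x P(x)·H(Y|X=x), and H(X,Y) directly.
H(X) = 1.8881 bits, H(Y|X) = 1.1455 bits, H(X,Y) = 3.0337 bits

Marginal of X (row sums):
  P(X=0) = 0.083 + 0.094 + 0.059 = 0.236
  P(X=1) = 0.021 + 0.097 + 0.002 = 0.120
  P(X=2) = 0.158 + 0.086 + 0.006 = 0.250
  P(X=3) = 0.003 + 0.177 + 0.214 = 0.394
H(X) = -[0.236·log₂(0.236) + 0.120·log₂(0.120) + 0.250·log₂(0.250) + 0.394·log₂(0.394)]
  = 0.491621 + 0.367067 + 0.500000 + 0.529431 = 1.8881 bits

H(Y|X) = Σ_x P(x)·H(Y|X=x):
  X=0: P(X=0) = 0.236, P(Y|X=0) = (83/236, 47/118, 1/4) → H(Y|X=0) = 1.559187
  X=1: P(X=1) = 0.120, P(Y|X=1) = (7/40, 97/120, 1/60) → H(Y|X=1) = 0.786639
  X=2: P(X=2) = 0.250, P(Y|X=2) = (79/125, 43/125, 3/125) → H(Y|X=2) = 1.077121
  X=3: P(X=3) = 0.394, P(Y|X=3) = (3/394, 177/394, 107/197) → H(Y|X=3) = 1.050491
H(Y|X) = 0.236·1.559187 + 0.120·0.786639 + 0.250·1.077121 + 0.394·1.050491 = 1.1455 bits

H(X,Y) = -Σ_{x,y} P(x,y) log₂ P(x,y). Per-cell terms -P(x,y)·log₂P(x,y):
  X=0: 0.298032, 0.320652, 0.240905
  X=1: 0.117043, 0.326490, 0.017932
  X=2: 0.420597, 0.304399, 0.044285
  X=3: 0.025142, 0.442178, 0.476004
Sum of the 12 terms: H(X,Y) = 3.0337 bits

Chain rule check:
  H(X) + H(Y|X) = 1.8881 + 1.1455 = 3.0336 bits
  H(X,Y) = 3.0337 bits
✓ Chain rule verified (Δ = 0.0001 is 4-dp rounding noise: each of the three values was rounded independently).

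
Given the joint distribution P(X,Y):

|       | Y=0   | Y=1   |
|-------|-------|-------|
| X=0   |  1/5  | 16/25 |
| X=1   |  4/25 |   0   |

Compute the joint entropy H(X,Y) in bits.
1.2995 bits

H(X,Y) = -Σ_{x,y} P(x,y) log₂ P(x,y). Per-cell terms -P(x,y)·log₂P(x,y):
  X=0: 0.4644, 0.4121
  X=1: 0.4230, 0.0000
  (cells with P = 0 contribute 0)
Sum of the 4 terms: H(X,Y) = 1.2995 bits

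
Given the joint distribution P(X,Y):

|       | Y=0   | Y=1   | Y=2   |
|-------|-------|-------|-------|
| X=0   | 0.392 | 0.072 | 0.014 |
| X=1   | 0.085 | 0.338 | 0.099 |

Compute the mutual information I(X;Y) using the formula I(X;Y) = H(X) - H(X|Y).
0.3402 bits

I(X;Y) = H(X) - H(X|Y)

Marginal of X (row sums):
  P(X=0) = 0.392 + 0.072 + 0.014 = 0.478
  P(X=1) = 0.085 + 0.338 + 0.099 = 0.522
H(X) = -[0.478·log₂(0.478) + 0.522·log₂(0.522)]
  = 0.509031 + 0.489572 = 0.99860 bits

Marginal of Y (column sums):
  P(Y=0) = 0.392 + 0.085 = 0.477
  P(Y=1) = 0.072 + 0.338 = 0.410
  P(Y=2) = 0.014 + 0.099 = 0.113
H(X|Y) = Σ_y P(y)·H(X|Y=y):
  Y=0: P(Y=0) = 0.477, P(X|Y=0) = (392/477, 85/477) → H(X|Y=0) = 0.676117
  Y=1: P(Y=1) = 0.410, P(X|Y=1) = (36/205, 169/205) → H(X|Y=1) = 0.670378
  Y=2: P(Y=2) = 0.113, P(X|Y=2) = (14/113, 99/113) → H(X|Y=2) = 0.540451
H(X|Y) = 0.477·0.676117 + 0.410·0.670378 + 0.113·0.540451 = 0.65843 bits

I(X;Y) = H(X) - H(X|Y) = 0.99860 - 0.65843 = 0.3402 bits

Cross-check via I(X;Y) = H(X) + H(Y) - H(X,Y): computing H(Y) from the column sums and H(X,Y) from the 6 cells in the same way gives H(Y) = 1.39224 bits and H(X,Y) = 2.05068 bits, so
I(X;Y) = 0.99860 + 1.39224 - 2.05068 = 0.3402 bits ✓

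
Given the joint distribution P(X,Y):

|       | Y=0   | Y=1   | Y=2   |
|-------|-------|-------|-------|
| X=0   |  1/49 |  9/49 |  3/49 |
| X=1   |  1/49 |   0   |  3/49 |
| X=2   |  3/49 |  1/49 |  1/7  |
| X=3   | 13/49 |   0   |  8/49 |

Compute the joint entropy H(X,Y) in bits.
2.8688 bits

H(X,Y) = -Σ_{x,y} P(x,y) log₂ P(x,y). Per-cell terms -P(x,y)·log₂P(x,y):
  X=0: 0.1146, 0.4490, 0.2467
  X=1: 0.1146, 0.0000, 0.2467
  X=2: 0.2467, 0.1146, 0.4011
  X=3: 0.5079, 0.0000, 0.4269
  (cells with P = 0 contribute 0)
Sum of the 12 terms: H(X,Y) = 2.8688 bits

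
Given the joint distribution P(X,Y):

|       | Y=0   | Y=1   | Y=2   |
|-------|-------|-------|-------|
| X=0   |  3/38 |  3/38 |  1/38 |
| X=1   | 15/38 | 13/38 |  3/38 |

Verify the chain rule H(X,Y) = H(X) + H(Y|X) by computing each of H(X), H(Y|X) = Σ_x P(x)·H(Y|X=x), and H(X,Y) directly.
H(X) = 0.6892 bits, H(Y|X) = 1.3752 bits, H(X,Y) = 2.0644 bits

Marginal of X (row sums):
  P(X=0) = 3/38 + 3/38 + 1/38 = 7/38
  P(X=1) = 15/38 + 13/38 + 3/38 = 31/38
H(X) = -[(7/38)·log₂(7/38) + (31/38)·log₂(31/38)]
  = 0.44958 + 0.23962 = 0.6892 bits

H(Y|X) = Σ_x P(x)·H(Y|X=x):
  X=0: P(X=0) = 7/38, P(Y|X=0) = (3/7, 3/7, 1/7) → H(Y|X=0) = 1.44882
  X=1: P(X=1) = 31/38, P(Y|X=1) = (15/31, 13/31, 3/31) → H(Y|X=1) = 1.35858
H(Y|X) = (7/38)·1.44882 + (31/38)·1.35858 = 1.3752 bits

H(X,Y) = -Σ_{x,y} P(x,y) log₂ P(x,y). Per-cell terms -P(x,y)·log₂P(x,y):
  X=0: 0.28918, 0.28918, 0.13810
  X=1: 0.52936, 0.52940, 0.28918
Sum of the 6 terms: H(X,Y) = 2.0644 bits

Chain rule check:
  H(X) + H(Y|X) = 0.6892 + 1.3752 = 2.0644 bits
  H(X,Y) = 2.0644 bits
✓ Chain rule verified.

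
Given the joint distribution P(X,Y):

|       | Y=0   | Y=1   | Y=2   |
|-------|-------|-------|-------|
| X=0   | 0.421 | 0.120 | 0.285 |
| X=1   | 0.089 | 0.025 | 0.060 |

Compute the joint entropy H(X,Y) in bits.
2.0958 bits

H(X,Y) = -Σ_{x,y} P(x,y) log₂ P(x,y). Per-cell terms -P(x,y)·log₂P(x,y):
  X=0: 0.5255, 0.3671, 0.5161
  X=1: 0.3106, 0.1330, 0.2435
Sum of the 6 terms: H(X,Y) = 2.0958 bits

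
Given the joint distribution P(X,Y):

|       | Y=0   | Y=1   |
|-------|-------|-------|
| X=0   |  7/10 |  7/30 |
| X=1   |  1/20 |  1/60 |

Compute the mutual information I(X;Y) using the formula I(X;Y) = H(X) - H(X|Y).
0.0000 bits

I(X;Y) = H(X) - H(X|Y)

Marginal of X (row sums):
  P(X=0) = 7/10 + 7/30 = 14/15
  P(X=1) = 1/20 + 1/60 = 1/15
H(X) = -[(14/15)·log₂(14/15) + (1/15)·log₂(1/15)]
  = 0.09290 + 0.26046 = 0.35336 bits

Marginal of Y (column sums):
  P(Y=0) = 7/10 + 1/20 = 3/4
  P(Y=1) = 7/30 + 1/60 = 1/4
H(X|Y) = Σ_y P(y)·H(X|Y=y):
  Y=0: P(Y=0) = 3/4, P(X|Y=0) = (14/15, 1/15) → H(X|Y=0) = 0.35336
  Y=1: P(Y=1) = 1/4, P(X|Y=1) = (14/15, 1/15) → H(X|Y=1) = 0.35336
H(X|Y) = (3/4)·0.35336 + (1/4)·0.35336 = 0.35336 bits

I(X;Y) = H(X) - H(X|Y) = 0.35336 - 0.35336 = 0.0000 bits

Cross-check via I(X;Y) = H(X) + H(Y) - H(X,Y): computing H(Y) from the column sums and H(X,Y) from the 4 cells in the same way gives H(Y) = 0.81128 bits and H(X,Y) = 1.16464 bits, so
I(X;Y) = 0.35336 + 0.81128 - 1.16464 = 0.0000 bits ✓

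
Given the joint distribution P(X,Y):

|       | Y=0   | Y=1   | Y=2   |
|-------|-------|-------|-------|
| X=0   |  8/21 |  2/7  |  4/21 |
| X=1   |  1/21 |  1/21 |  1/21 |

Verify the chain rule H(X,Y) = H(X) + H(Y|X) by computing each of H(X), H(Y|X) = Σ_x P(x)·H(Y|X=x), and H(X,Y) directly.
H(X) = 0.5917 bits, H(Y|X) = 1.5383 bits, H(X,Y) = 2.1299 bits

Marginal of X (row sums):
  P(X=0) = 8/21 + 2/7 + 4/21 = 6/7
  P(X=1) = 1/21 + 1/21 + 1/21 = 1/7
H(X) = -[(6/7)·log₂(6/7) + (1/7)·log₂(1/7)]
  = 0.190622 + 0.401051 = 0.5917 bits

H(Y|X) = Σ_x P(x)·H(Y|X=x):
  X=0: P(X=0) = 6/7, P(Y|X=0) = (4/9, 1/3, 2/9) → H(Y|X=0) = 1.530493
  X=1: P(X=1) = 1/7, P(Y|X=1) = (1/3, 1/3, 1/3) → H(Y|X=1) = 1.584963
H(Y|X) = (6/7)·1.530493 + (1/7)·1.584963 = 1.5383 bits

H(X,Y) = -Σ_{x,y} P(x,y) log₂ P(x,y). Per-cell terms -P(x,y)·log₂P(x,y):
  X=0: 0.530407, 0.516387, 0.455680
  X=1: 0.209158, 0.209158, 0.209158
Sum of the 6 terms: H(X,Y) = 2.1299 bits

Chain rule check:
  H(X) + H(Y|X) = 0.5917 + 1.5383 = 2.1300 bits
  H(X,Y) = 2.1299 bits
✓ Chain rule verified (Δ = 0.0001 is 4-dp rounding noise: each of the three values was rounded independently).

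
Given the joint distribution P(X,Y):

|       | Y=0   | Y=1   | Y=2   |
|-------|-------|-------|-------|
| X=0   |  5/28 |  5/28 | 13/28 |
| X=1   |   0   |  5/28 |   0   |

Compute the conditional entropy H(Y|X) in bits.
1.1685 bits

H(Y|X) = H(X,Y) - H(X)

H(X,Y) = -Σ_{x,y} P(x,y) log₂ P(x,y). Per-cell terms -P(x,y)·log₂P(x,y):
  X=0: 0.443826, 0.443826, 0.513925
  X=1: 0.000000, 0.443826, 0.000000
  (cells with P = 0 contribute 0)
Sum of the 6 terms: H(X,Y) = 1.84540 bits

Marginal of X (row sums):
  P(X=0) = 5/28 + 5/28 + 13/28 = 23/28
  P(X=1) = 0 + 5/28 + 0 = 5/28
H(X) = -[(23/28)·log₂(23/28) + (5/28)·log₂(5/28)]
  = 0.233116 + 0.443826 = 0.67694 bits

H(Y|X) = H(X,Y) - H(X) = 1.84540 - 0.67694 = 1.1685 bits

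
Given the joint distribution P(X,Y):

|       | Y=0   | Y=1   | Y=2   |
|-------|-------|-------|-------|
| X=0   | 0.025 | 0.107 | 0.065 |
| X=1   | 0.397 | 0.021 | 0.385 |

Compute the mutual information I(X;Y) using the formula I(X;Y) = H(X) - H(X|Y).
0.2285 bits

I(X;Y) = H(X) - H(X|Y)

Marginal of X (row sums):
  P(X=0) = 0.025 + 0.107 + 0.065 = 0.197
  P(X=1) = 0.397 + 0.021 + 0.385 = 0.803
H(X) = -[0.197·log₂(0.197) + 0.803·log₂(0.803)]
  = 0.4617 + 0.2542 = 0.7159 bits

Marginal of Y (column sums):
  P(Y=0) = 0.025 + 0.397 = 0.422
  P(Y=1) = 0.107 + 0.021 = 0.128
  P(Y=2) = 0.065 + 0.385 = 0.450
H(X|Y) = Σ_y P(y)·H(X|Y=y):
  Y=0: P(Y=0) = 0.422, P(X|Y=0) = (25/422, 397/422) → H(X|Y=0) = 0.3244
  Y=1: P(Y=1) = 0.128, P(X|Y=1) = (107/128, 21/128) → H(X|Y=1) = 0.6439
  Y=2: P(Y=2) = 0.450, P(X|Y=2) = (13/90, 77/90) → H(X|Y=2) = 0.5958
H(X|Y) = 0.422·0.3244 + 0.128·0.6439 + 0.450·0.5958 = 0.4874 bits

I(X;Y) = H(X) - H(X|Y) = 0.7159 - 0.4874 = 0.2285 bits

Cross-check via I(X;Y) = H(X) + H(Y) - H(X,Y): computing H(Y) from the column sums and H(X,Y) from the 6 cells in the same way gives H(Y) = 1.4233 bits and H(X,Y) = 1.9107 bits, so
I(X;Y) = 0.7159 + 1.4233 - 1.9107 = 0.2285 bits ✓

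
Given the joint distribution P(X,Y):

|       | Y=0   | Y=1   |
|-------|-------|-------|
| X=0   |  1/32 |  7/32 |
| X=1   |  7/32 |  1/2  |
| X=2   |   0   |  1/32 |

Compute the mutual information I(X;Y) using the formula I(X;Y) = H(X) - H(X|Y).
0.0382 bits

I(X;Y) = H(X) - H(X|Y)

Marginal of X (row sums):
  P(X=0) = 1/32 + 7/32 = 1/4
  P(X=1) = 7/32 + 1/2 = 23/32
  P(X=2) = 0 + 1/32 = 1/32
H(X) = -[(1/4)·log₂(1/4) + (23/32)·log₂(23/32) + (1/32)·log₂(1/32)]
  = 0.50000 + 0.34244 + 0.15625 = 0.9987 bits

Marginal of Y (column sums):
  P(Y=0) = 1/32 + 7/32 + 0 = 1/4
  P(Y=1) = 7/32 + 1/2 + 1/32 = 3/4
H(X|Y) = Σ_y P(y)·H(X|Y=y):
  Y=0: P(Y=0) = 1/4, P(X|Y=0) = (1/8, 7/8, 0) → H(X|Y=0) = 0.54356
  Y=1: P(Y=1) = 3/4, P(X|Y=1) = (7/24, 2/3, 1/24) → H(X|Y=1) = 1.09948
H(X|Y) = (1/4)·0.54356 + (3/4)·1.09948 = 0.9605 bits

I(X;Y) = H(X) - H(X|Y) = 0.9987 - 0.9605 = 0.0382 bits

Cross-check via I(X;Y) = H(X) + H(Y) - H(X,Y): computing H(Y) from the column sums and H(X,Y) from the 6 cells in the same way gives H(Y) = 0.8113 bits and H(X,Y) = 1.7718 bits, so
I(X;Y) = 0.9987 + 0.8113 - 1.7718 = 0.0382 bits ✓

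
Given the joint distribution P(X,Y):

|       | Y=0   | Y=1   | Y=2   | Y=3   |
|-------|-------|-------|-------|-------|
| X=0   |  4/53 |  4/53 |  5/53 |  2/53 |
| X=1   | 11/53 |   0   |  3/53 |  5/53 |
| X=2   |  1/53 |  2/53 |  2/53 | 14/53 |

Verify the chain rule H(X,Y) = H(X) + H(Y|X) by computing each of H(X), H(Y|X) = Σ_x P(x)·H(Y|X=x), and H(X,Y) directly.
H(X) = 1.5765 bits, H(Y|X) = 1.4848 bits, H(X,Y) = 3.0613 bits

Marginal of X (row sums):
  P(X=0) = 4/53 + 4/53 + 5/53 + 2/53 = 15/53
  P(X=1) = 11/53 + 0 + 3/53 + 5/53 = 19/53
  P(X=2) = 1/53 + 2/53 + 2/53 + 14/53 = 19/53
H(X) = -[(15/53)·log₂(15/53) + (19/53)·log₂(19/53) + (19/53)·log₂(19/53)]
  = 0.51539 + 0.53056 + 0.53056 = 1.5765 bits

H(Y|X) = Σ_x P(x)·H(Y|X=x):
  X=0: P(X=0) = 15/53, P(Y|X=0) = (4/15, 4/15, 1/3, 2/15) → H(Y|X=0) = 1.93291
  X=1: P(X=1) = 19/53, P(Y|X=1) = (11/19, 0, 3/19, 5/19) → H(Y|X=1) = 1.38381
  X=2: P(X=2) = 19/53, P(Y|X=2) = (1/19, 2/19, 2/19, 14/19) → H(Y|X=2) = 1.23198
H(Y|X) = (15/53)·1.93291 + (19/53)·1.38381 + (19/53)·1.23198 = 1.4848 bits

H(X,Y) = -Σ_{x,y} P(x,y) log₂ P(x,y). Per-cell terms -P(x,y)·log₂P(x,y):
  X=0: 0.28135, 0.28135, 0.32132, 0.17841
  X=1: 0.47082, 0.00000, 0.23451, 0.32132
  X=2: 0.10807, 0.17841, 0.17841, 0.50732
  (cells with P = 0 contribute 0)
Sum of the 12 terms: H(X,Y) = 3.0613 bits

Chain rule check:
  H(X) + H(Y|X) = 1.5765 + 1.4848 = 3.0613 bits
  H(X,Y) = 3.0613 bits
✓ Chain rule verified.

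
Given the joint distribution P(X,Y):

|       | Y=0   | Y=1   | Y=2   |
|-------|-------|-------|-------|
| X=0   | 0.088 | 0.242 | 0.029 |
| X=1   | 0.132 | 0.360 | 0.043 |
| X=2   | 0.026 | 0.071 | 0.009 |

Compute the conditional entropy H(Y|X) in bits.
1.1759 bits

H(Y|X) = H(X,Y) - H(X)

H(X,Y) = -Σ_{x,y} P(x,y) log₂ P(x,y). Per-cell terms -P(x,y)·log₂P(x,y):
  X=0: 0.3086, 0.4954, 0.1481
  X=1: 0.3856, 0.5306, 0.1952
  X=2: 0.1369, 0.2709, 0.0612
Sum of the 9 terms: H(X,Y) = 2.5325 bits

Marginal of X (row sums):
  P(X=0) = 0.088 + 0.242 + 0.029 = 0.359
  P(X=1) = 0.132 + 0.360 + 0.043 = 0.535
  P(X=2) = 0.026 + 0.071 + 0.009 = 0.106
H(X) = -[0.359·log₂(0.359) + 0.535·log₂(0.535) + 0.106·log₂(0.106)]
  = 0.5306 + 0.4828 + 0.3432 = 1.3566 bits

H(Y|X) = H(X,Y) - H(X) = 2.5325 - 1.3566 = 1.1759 bits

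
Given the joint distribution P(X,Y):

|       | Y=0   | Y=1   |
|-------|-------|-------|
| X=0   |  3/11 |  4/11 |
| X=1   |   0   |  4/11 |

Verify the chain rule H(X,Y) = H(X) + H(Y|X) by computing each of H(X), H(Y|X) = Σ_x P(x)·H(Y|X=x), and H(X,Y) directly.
H(X) = 0.9457 bits, H(Y|X) = 0.6270 bits, H(X,Y) = 1.5726 bits

Marginal of X (row sums):
  P(X=0) = 3/11 + 4/11 = 7/11
  P(X=1) = 0 + 4/11 = 4/11
H(X) = -[(7/11)·log₂(7/11) + (4/11)·log₂(4/11)]
  = 0.41496 + 0.53070 = 0.9457 bits

H(Y|X) = Σ_x P(x)·H(Y|X=x):
  X=0: P(X=0) = 7/11, P(Y|X=0) = (3/7, 4/7) → H(Y|X=0) = 0.98523
  X=1: P(X=1) = 4/11, P(Y|X=1) = (0, 1) → H(Y|X=1) = 0.00000
H(Y|X) = (7/11)·0.98523 + (4/11)·0.00000 = 0.6270 bits

H(X,Y) = -Σ_{x,y} P(x,y) log₂ P(x,y). Per-cell terms -P(x,y)·log₂P(x,y):
  X=0: 0.51122, 0.53070
  X=1: 0.00000, 0.53070
  (cells with P = 0 contribute 0)
Sum of the 4 terms: H(X,Y) = 1.5726 bits

Chain rule check:
  H(X) + H(Y|X) = 0.9457 + 0.6270 = 1.5727 bits
  H(X,Y) = 1.5726 bits
✓ Chain rule verified (Δ = 0.0001 is 4-dp rounding noise: each of the three values was rounded independently).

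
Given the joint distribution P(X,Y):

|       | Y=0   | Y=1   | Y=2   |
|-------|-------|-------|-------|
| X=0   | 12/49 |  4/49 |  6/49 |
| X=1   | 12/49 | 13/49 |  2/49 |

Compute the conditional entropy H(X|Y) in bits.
0.8953 bits

H(X|Y) = H(X,Y) - H(Y)

H(X,Y) = -Σ_{x,y} P(x,y) log₂ P(x,y). Per-cell terms -P(x,y)·log₂P(x,y):
  X=0: 0.497081, 0.295078, 0.370989
  X=1: 0.497081, 0.507868, 0.188356
Sum of the 6 terms: H(X,Y) = 2.35645 bits

Marginal of Y (column sums):
  P(Y=0) = 12/49 + 12/49 = 24/49
  P(Y=1) = 4/49 + 13/49 = 17/49
  P(Y=2) = 6/49 + 2/49 = 8/49
H(Y) = -[(24/49)·log₂(24/49) + (17/49)·log₂(17/49) + (8/49)·log₂(8/49)]
  = 0.504366 + 0.529861 + 0.426891 = 1.46112 bits

H(X|Y) = H(X,Y) - H(Y) = 2.35645 - 1.46112 = 0.8953 bits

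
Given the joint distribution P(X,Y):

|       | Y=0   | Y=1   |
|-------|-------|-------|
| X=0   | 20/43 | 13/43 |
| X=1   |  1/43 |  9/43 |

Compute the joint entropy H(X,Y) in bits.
1.6339 bits

H(X,Y) = -Σ_{x,y} P(x,y) log₂ P(x,y). Per-cell terms -P(x,y)·log₂P(x,y):
  X=0: 0.5136, 0.5218
  X=1: 0.1262, 0.4723
Sum of the 4 terms: H(X,Y) = 1.6339 bits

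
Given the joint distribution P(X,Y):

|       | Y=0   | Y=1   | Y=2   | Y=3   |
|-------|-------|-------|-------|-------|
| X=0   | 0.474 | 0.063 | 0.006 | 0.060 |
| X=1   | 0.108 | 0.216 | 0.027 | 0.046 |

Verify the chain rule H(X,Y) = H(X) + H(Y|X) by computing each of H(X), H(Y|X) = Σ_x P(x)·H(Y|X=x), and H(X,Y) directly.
H(X) = 0.9692 bits, H(Y|X) = 1.2498 bits, H(X,Y) = 2.2190 bits

Marginal of X (row sums):
  P(X=0) = 0.474 + 0.063 + 0.006 + 0.060 = 0.603
  P(X=1) = 0.108 + 0.216 + 0.027 + 0.046 = 0.397
H(X) = -[0.603·log₂(0.603) + 0.397·log₂(0.397)]
  = 0.4401 + 0.5291 = 0.9692 bits

H(Y|X) = Σ_x P(x)·H(Y|X=x):
  X=0: P(X=0) = 0.603, P(Y|X=0) = (158/201, 7/67, 2/201, 20/201) → H(Y|X=0) = 1.0109
  X=1: P(X=1) = 0.397, P(Y|X=1) = (108/397, 216/397, 27/397, 46/397) → H(Y|X=1) = 1.6127
H(Y|X) = 0.603·1.0109 + 0.397·1.6127 = 1.2498 bits

H(X,Y) = -Σ_{x,y} P(x,y) log₂ P(x,y). Per-cell terms -P(x,y)·log₂P(x,y):
  X=0: 0.5105, 0.2513, 0.0443, 0.2435
  X=1: 0.3468, 0.4776, 0.1407, 0.2043
Sum of the 8 terms: H(X,Y) = 2.2190 bits

Chain rule check:
  H(X) + H(Y|X) = 0.9692 + 1.2498 = 2.2190 bits
  H(X,Y) = 2.2190 bits
✓ Chain rule verified.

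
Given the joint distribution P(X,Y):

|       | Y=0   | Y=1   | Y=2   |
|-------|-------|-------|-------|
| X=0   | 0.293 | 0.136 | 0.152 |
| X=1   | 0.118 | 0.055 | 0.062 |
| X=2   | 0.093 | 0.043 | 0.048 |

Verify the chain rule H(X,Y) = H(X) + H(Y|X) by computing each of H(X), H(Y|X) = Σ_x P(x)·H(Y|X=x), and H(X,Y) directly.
H(X) = 1.3955 bits, H(Y|X) = 1.4948 bits, H(X,Y) = 2.8903 bits

Marginal of X (row sums):
  P(X=0) = 0.293 + 0.136 + 0.152 = 0.581
  P(X=1) = 0.118 + 0.055 + 0.062 = 0.235
  P(X=2) = 0.093 + 0.043 + 0.048 = 0.184
H(X) = -[0.581·log₂(0.581) + 0.235·log₂(0.235) + 0.184·log₂(0.184)]
  = 0.4551 + 0.4910 + 0.4494 = 1.3955 bits

H(Y|X) = Σ_x P(x)·H(Y|X=x):
  X=0: P(X=0) = 0.581, P(Y|X=0) = (293/581, 136/581, 152/581) → H(Y|X=0) = 1.4945
  X=1: P(X=1) = 0.235, P(Y|X=1) = (118/235, 11/47, 62/235) → H(Y|X=1) = 1.4966
  X=2: P(X=2) = 0.184, P(Y|X=2) = (93/184, 43/184, 6/23) → H(Y|X=2) = 1.4934
H(Y|X) = 0.581·1.4945 + 0.235·1.4966 + 0.184·1.4934 = 1.4948 bits

H(X,Y) = -Σ_{x,y} P(x,y) log₂ P(x,y). Per-cell terms -P(x,y)·log₂P(x,y):
  X=0: 0.5189, 0.3915, 0.4131
  X=1: 0.3638, 0.2301, 0.2487
  X=2: 0.3187, 0.1952, 0.2103
Sum of the 9 terms: H(X,Y) = 2.8903 bits

Chain rule check:
  H(X) + H(Y|X) = 1.3955 + 1.4948 = 2.8903 bits
  H(X,Y) = 2.8903 bits
✓ Chain rule verified.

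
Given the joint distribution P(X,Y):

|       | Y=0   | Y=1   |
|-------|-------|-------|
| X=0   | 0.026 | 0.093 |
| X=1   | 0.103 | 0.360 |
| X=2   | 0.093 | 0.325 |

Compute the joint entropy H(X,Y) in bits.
2.1696 bits

H(X,Y) = -Σ_{x,y} P(x,y) log₂ P(x,y). Per-cell terms -P(x,y)·log₂P(x,y):
  X=0: 0.13690, 0.31868
  X=1: 0.33777, 0.53062
  X=2: 0.31868, 0.52698
Sum of the 6 terms: H(X,Y) = 2.1696 bits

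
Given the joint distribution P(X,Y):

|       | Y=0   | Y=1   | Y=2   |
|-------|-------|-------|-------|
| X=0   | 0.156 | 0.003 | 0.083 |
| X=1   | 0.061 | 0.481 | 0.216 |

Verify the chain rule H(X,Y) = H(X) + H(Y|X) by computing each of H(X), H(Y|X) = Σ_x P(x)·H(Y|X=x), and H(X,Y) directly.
H(X) = 0.7984 bits, H(Y|X) = 1.1745 bits, H(X,Y) = 1.9729 bits

Marginal of X (row sums):
  P(X=0) = 0.156 + 0.003 + 0.083 = 0.242
  P(X=1) = 0.061 + 0.481 + 0.216 = 0.758
H(X) = -[0.242·log₂(0.242) + 0.758·log₂(0.758)]
  = 0.495355 + 0.302996 = 0.7984 bits

H(Y|X) = Σ_x P(x)·H(Y|X=x):
  X=0: P(X=0) = 0.242, P(Y|X=0) = (78/121, 3/242, 83/242) → H(Y|X=0) = 1.016359
  X=1: P(X=1) = 0.758, P(Y|X=1) = (61/758, 481/758, 108/379) → H(Y|X=1) = 1.225039
H(Y|X) = 0.242·1.016359 + 0.758·1.225039 = 1.1745 bits

H(X,Y) = -Σ_{x,y} P(x,y) log₂ P(x,y). Per-cell terms -P(x,y)·log₂P(x,y):
  X=0: 0.418140, 0.025142, 0.298032
  X=1: 0.246138, 0.507884, 0.477554
Sum of the 6 terms: H(X,Y) = 1.9729 bits

Chain rule check:
  H(X) + H(Y|X) = 0.7984 + 1.1745 = 1.9729 bits
  H(X,Y) = 1.9729 bits
✓ Chain rule verified.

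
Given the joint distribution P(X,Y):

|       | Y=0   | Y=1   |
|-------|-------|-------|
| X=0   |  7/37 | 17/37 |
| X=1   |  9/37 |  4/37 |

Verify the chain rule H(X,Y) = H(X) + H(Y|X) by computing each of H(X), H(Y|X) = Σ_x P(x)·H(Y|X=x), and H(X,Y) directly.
H(X) = 0.9353 bits, H(Y|X) = 0.8778 bits, H(X,Y) = 1.8130 bits

Marginal of X (row sums):
  P(X=0) = 7/37 + 17/37 = 24/37
  P(X=1) = 9/37 + 4/37 = 13/37
H(X) = -[(24/37)·log₂(24/37) + (13/37)·log₂(13/37)]
  = 0.40508 + 0.53019 = 0.9353 bits

H(Y|X) = Σ_x P(x)·H(Y|X=x):
  X=0: P(X=0) = 24/37, P(Y|X=0) = (7/24, 17/24) → H(Y|X=0) = 0.87086
  X=1: P(X=1) = 13/37, P(Y|X=1) = (9/13, 4/13) → H(Y|X=1) = 0.89049
H(Y|X) = (24/37)·0.87086 + (13/37)·0.89049 = 0.8778 bits

H(X,Y) = -Σ_{x,y} P(x,y) log₂ P(x,y). Per-cell terms -P(x,y)·log₂P(x,y):
  X=0: 0.45445, 0.51551
  X=1: 0.49610, 0.34697
Sum of the 4 terms: H(X,Y) = 1.8130 bits

Chain rule check:
  H(X) + H(Y|X) = 0.9353 + 0.8778 = 1.8131 bits
  H(X,Y) = 1.8130 bits
✓ Chain rule verified (Δ = 0.0001 is 4-dp rounding noise: each of the three values was rounded independently).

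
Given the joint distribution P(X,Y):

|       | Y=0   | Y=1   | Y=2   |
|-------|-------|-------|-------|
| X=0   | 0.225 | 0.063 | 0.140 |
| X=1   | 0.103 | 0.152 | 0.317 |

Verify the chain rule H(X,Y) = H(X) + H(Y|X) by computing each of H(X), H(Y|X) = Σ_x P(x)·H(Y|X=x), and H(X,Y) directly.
H(X) = 0.9850 bits, H(Y|X) = 1.4239 bits, H(X,Y) = 2.4089 bits

Marginal of X (row sums):
  P(X=0) = 0.225 + 0.063 + 0.140 = 0.428
  P(X=1) = 0.103 + 0.152 + 0.317 = 0.572
H(X) = -[0.428·log₂(0.428) + 0.572·log₂(0.572)]
  = 0.5240 + 0.4610 = 0.9850 bits

H(Y|X) = Σ_x P(x)·H(Y|X=x):
  X=0: P(X=0) = 0.428, P(Y|X=0) = (225/428, 63/428, 35/107) → H(Y|X=0) = 1.4219
  X=1: P(X=1) = 0.572, P(Y|X=1) = (103/572, 38/143, 317/572) → H(Y|X=1) = 1.4254
H(Y|X) = 0.428·1.4219 + 0.572·1.4254 = 1.4239 bits

H(X,Y) = -Σ_{x,y} P(x,y) log₂ P(x,y). Per-cell terms -P(x,y)·log₂P(x,y):
  X=0: 0.4842, 0.2513, 0.3971
  X=1: 0.3378, 0.4131, 0.5254
Sum of the 6 terms: H(X,Y) = 2.4089 bits

Chain rule check:
  H(X) + H(Y|X) = 0.9850 + 1.4239 = 2.4089 bits
  H(X,Y) = 2.4089 bits
✓ Chain rule verified.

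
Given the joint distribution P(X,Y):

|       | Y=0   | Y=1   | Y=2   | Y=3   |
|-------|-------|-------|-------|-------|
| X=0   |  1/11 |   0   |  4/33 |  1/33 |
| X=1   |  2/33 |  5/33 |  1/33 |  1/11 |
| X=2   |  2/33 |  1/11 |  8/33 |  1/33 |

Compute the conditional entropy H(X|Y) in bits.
1.2573 bits

H(X|Y) = H(X,Y) - H(Y)

H(X,Y) = -Σ_{x,y} P(x,y) log₂ P(x,y). Per-cell terms -P(x,y)·log₂P(x,y):
  X=0: 0.31449, 0.00000, 0.36902, 0.15286
  X=1: 0.24511, 0.41249, 0.15286, 0.31449
  X=2: 0.24511, 0.31449, 0.49561, 0.15286
  (cells with P = 0 contribute 0)
Sum of the 12 terms: H(X,Y) = 3.1694 bits

Marginal of Y (column sums):
  P(Y=0) = 1/11 + 2/33 + 2/33 = 7/33
  P(Y=1) = 0 + 5/33 + 1/11 = 8/33
  P(Y=2) = 4/33 + 1/33 + 8/33 = 13/33
  P(Y=3) = 1/33 + 1/11 + 1/33 = 5/33
H(Y) = -[(7/33)·log₂(7/33) + (8/33)·log₂(8/33) + (13/33)·log₂(13/33) + (5/33)·log₂(5/33)]
  = 0.47452 + 0.49561 + 0.52944 + 0.41249 = 1.9121 bits

H(X|Y) = H(X,Y) - H(Y) = 3.1694 - 1.9121 = 1.2573 bits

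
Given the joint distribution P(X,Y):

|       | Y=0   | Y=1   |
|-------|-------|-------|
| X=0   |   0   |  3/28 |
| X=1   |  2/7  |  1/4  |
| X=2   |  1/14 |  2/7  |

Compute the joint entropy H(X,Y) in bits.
2.1500 bits

H(X,Y) = -Σ_{x,y} P(x,y) log₂ P(x,y). Per-cell terms -P(x,y)·log₂P(x,y):
  X=0: 0.00000, 0.34526
  X=1: 0.51639, 0.50000
  X=2: 0.27195, 0.51639
  (cells with P = 0 contribute 0)
Sum of the 6 terms: H(X,Y) = 2.1500 bits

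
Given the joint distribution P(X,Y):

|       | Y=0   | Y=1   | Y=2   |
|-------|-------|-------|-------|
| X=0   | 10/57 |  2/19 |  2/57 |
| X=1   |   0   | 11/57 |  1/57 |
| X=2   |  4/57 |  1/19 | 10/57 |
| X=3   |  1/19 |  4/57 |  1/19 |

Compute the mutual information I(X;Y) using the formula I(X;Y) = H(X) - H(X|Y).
0.3584 bits

I(X;Y) = H(X) - H(X|Y)

Marginal of X (row sums):
  P(X=0) = 10/57 + 2/19 + 2/57 = 6/19
  P(X=1) = 0 + 11/57 + 1/57 = 4/19
  P(X=2) = 4/57 + 1/19 + 10/57 = 17/57
  P(X=3) = 1/19 + 4/57 + 1/19 = 10/57
H(X) = -[(6/19)·log₂(6/19) + (4/19)·log₂(4/19) + (17/57)·log₂(17/57) + (10/57)·log₂(10/57)]
  = 0.525147 + 0.473248 + 0.520566 + 0.440520 = 1.95948 bits

Marginal of Y (column sums):
  P(Y=0) = 10/57 + 0 + 4/57 + 1/19 = 17/57
  P(Y=1) = 2/19 + 11/57 + 1/19 + 4/57 = 8/19
  P(Y=2) = 2/57 + 1/57 + 10/57 + 1/19 = 16/57
H(X|Y) = Σ_y P(y)·H(X|Y=y):
  Y=0: P(Y=0) = 17/57, P(X|Y=0) = (10/17, 0, 4/17, 3/17) → H(X|Y=0) = 1.383100
  Y=1: P(Y=1) = 8/19, P(X|Y=1) = (1/4, 11/24, 1/8, 1/6) → H(X|Y=1) = 1.821695
  Y=2: P(Y=2) = 16/57, P(X|Y=2) = (1/8, 1/16, 5/8, 3/16) → H(X|Y=2) = 1.501614
H(X|Y) = (17/57)·1.383100 + (8/19)·1.821695 + (16/57)·1.501614 = 1.60104 bits

I(X;Y) = H(X) - H(X|Y) = 1.95948 - 1.60104 = 0.3584 bits

Cross-check via I(X;Y) = H(X) + H(Y) - H(X,Y): computing H(Y) from the column sums and H(X,Y) from the 12 cells in the same way gives H(Y) = 1.56050 bits and H(X,Y) = 3.16154 bits, so
I(X;Y) = 1.95948 + 1.56050 - 3.16154 = 0.3584 bits ✓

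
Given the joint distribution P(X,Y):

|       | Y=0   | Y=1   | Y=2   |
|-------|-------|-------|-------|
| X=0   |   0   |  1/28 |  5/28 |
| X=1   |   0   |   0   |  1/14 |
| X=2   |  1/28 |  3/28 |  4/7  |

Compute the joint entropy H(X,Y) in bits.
1.8658 bits

H(X,Y) = -Σ_{x,y} P(x,y) log₂ P(x,y). Per-cell terms -P(x,y)·log₂P(x,y):
  X=0: 0.0000, 0.1717, 0.4438
  X=1: 0.0000, 0.0000, 0.2720
  X=2: 0.1717, 0.3453, 0.4613
  (cells with P = 0 contribute 0)
Sum of the 9 terms: H(X,Y) = 1.8658 bits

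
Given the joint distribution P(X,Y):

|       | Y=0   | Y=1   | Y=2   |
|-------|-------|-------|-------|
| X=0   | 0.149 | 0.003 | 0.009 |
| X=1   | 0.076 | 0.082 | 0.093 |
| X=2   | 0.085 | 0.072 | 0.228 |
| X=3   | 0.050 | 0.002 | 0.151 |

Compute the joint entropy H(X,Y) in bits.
3.1004 bits

H(X,Y) = -Σ_{x,y} P(x,y) log₂ P(x,y). Per-cell terms -P(x,y)·log₂P(x,y):
  X=0: 0.4092, 0.0251, 0.0612
  X=1: 0.2826, 0.2959, 0.3187
  X=2: 0.3023, 0.2733, 0.4863
  X=3: 0.2161, 0.0179, 0.4118
Sum of the 12 terms: H(X,Y) = 3.1004 bits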